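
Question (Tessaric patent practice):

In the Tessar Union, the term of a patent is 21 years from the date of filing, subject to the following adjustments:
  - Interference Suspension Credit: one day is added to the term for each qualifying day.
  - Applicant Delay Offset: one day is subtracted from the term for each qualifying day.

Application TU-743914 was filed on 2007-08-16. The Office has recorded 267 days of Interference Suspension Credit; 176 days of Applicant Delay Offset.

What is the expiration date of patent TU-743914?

November 15, 2028

Base term: filing date + 21 years → 16 August 2028.
Interference Suspension Credit: +267 days → 10 May 2029.
Applicant Delay Offset: −176 days → 15 November 2028.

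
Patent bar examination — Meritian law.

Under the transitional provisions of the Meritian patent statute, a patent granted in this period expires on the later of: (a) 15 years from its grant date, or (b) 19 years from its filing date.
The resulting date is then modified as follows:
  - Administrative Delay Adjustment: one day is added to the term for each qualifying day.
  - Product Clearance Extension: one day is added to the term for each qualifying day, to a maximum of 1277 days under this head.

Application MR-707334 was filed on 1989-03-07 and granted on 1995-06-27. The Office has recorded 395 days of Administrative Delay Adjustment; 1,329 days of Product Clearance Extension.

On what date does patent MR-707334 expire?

2015-01-24

(a) grant + 15 years → 27 June 2010.
(b) filing + 19 years → 7 March 2008.
Later of the two: 27 June 2010.
Administrative Delay Adjustment: +395 days → 27 July 2011.
Product Clearance Extension: 1329 days claimed exceeds the 1277-day cap, so +1277 days → 24 January 2015.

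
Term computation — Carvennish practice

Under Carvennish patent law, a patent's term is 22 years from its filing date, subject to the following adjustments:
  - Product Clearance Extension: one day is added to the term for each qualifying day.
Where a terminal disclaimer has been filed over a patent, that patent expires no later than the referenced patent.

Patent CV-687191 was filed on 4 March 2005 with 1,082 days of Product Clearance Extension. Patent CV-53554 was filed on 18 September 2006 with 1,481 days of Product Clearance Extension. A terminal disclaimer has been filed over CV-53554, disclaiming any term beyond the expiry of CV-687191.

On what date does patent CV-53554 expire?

2030-02-18

Natural term of CV-53554:
  Base: filing + 22 years → 18 September 2028.
  Product Clearance Extension: +1481 days → 8 October 2032.
Expiry of referenced patent CV-687191:
  Base: filing + 22 years → 4 March 2027.
  Product Clearance Extension: +1082 days → 18 February 2030.
Terminal disclaimer: CV-53554 expires on the earlier of 8 October 2032 and 18 February 2030.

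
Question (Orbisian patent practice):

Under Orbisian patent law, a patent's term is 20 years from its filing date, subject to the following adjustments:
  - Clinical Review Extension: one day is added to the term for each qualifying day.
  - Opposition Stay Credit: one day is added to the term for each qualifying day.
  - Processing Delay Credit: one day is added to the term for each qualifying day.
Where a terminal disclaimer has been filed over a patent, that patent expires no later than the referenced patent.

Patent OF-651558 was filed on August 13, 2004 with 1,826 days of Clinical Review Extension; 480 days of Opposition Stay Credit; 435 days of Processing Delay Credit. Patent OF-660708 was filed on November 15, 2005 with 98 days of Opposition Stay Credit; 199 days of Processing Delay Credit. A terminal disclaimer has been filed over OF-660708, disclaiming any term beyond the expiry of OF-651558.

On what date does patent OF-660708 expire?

2026-09-08

Natural term of OF-660708:
  Base: filing + 20 years → 15 November 2025.
  Opposition Stay Credit: +98 days → 21 February 2026.
  Processing Delay Credit: +199 days → 8 September 2026.
Expiry of referenced patent OF-651558:
  Base: filing + 20 years → 13 August 2024.
  Clinical Review Extension: +1826 days → 13 August 2029.
  Opposition Stay Credit: +480 days → 6 December 2030.
  Processing Delay Credit: +435 days → 14 February 2032.
Terminal disclaimer: OF-660708 expires on the earlier of 8 September 2026 and 14 February 2032.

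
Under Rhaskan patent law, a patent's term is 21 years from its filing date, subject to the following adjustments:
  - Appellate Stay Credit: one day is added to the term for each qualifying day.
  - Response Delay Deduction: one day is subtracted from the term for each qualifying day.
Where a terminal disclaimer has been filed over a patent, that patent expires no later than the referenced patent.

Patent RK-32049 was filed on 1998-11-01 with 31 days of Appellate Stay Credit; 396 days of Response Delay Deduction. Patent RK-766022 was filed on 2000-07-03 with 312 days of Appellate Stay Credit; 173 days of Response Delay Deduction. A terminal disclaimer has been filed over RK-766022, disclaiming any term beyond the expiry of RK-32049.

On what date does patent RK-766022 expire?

Natural term of RK-766022:
  Base: filing + 21 years → 3 July 2021.
  Appellate Stay Credit: +312 days → 11 May 2022.
  Response Delay Deduction: −173 days → 19 November 2021.
Expiry of referenced patent RK-32049:
  Base: filing + 21 years → 1 November 2019.
  Appellate Stay Credit: +31 days → 2 December 2019.
  Response Delay Deduction: −396 days → 1 November 2018.
Terminal disclaimer: RK-766022 expires on the earlier of 19 November 2021 and 1 November 2018.

November 1, 2018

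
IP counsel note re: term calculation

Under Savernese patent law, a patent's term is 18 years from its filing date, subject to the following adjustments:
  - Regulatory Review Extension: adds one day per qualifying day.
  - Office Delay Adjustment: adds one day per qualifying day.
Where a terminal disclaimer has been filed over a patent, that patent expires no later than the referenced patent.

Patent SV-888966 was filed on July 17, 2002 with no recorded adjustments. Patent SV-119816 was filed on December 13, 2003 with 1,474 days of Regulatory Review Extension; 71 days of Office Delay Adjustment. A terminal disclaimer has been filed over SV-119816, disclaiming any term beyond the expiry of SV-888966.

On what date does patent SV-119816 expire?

Natural term of SV-119816:
  Base: filing + 18 years → 13 December 2021.
  Regulatory Review Extension: +1474 days → 26 December 2025.
  Office Delay Adjustment: +71 days → 7 March 2026.
Expiry of referenced patent SV-888966:
  Base: filing + 18 years → 17 July 2020.
Terminal disclaimer: SV-119816 expires on the earlier of 7 March 2026 and 17 July 2020.

2020-07-17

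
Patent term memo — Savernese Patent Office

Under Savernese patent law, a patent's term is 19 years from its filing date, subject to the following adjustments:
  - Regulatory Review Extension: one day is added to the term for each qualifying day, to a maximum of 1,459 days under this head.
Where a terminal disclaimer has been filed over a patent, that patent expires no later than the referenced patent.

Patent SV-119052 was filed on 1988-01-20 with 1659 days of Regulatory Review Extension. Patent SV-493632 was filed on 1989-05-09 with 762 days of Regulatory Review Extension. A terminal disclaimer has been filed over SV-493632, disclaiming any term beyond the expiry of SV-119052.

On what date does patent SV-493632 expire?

Natural term of SV-493632:
  Base: filing + 19 years → 9 May 2008.
  Regulatory Review Extension: 762 days (within the 1459-day cap) → +762 days → 10 June 2010.
Expiry of referenced patent SV-119052:
  Base: filing + 19 years → 20 January 2007.
  Regulatory Review Extension: 1659 days claimed exceeds the 1459-day cap, so +1459 days → 18 January 2011.
Terminal disclaimer: SV-493632 expires on the earlier of 10 June 2010 and 18 January 2011.

2010-06-10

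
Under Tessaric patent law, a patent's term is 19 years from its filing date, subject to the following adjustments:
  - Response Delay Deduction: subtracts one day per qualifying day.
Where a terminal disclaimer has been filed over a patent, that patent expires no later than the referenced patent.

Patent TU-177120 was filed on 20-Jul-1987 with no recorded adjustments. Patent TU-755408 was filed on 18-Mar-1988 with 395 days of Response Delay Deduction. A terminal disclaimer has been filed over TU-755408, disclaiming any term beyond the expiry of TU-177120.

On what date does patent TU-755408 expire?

Natural term of TU-755408:
  Base: filing + 19 years → 18 March 2007.
  Response Delay Deduction: −395 days → 16 February 2006.
Expiry of referenced patent TU-177120:
  Base: filing + 19 years → 20 July 2006.
Terminal disclaimer: TU-755408 expires on the earlier of 16 February 2006 and 20 July 2006.

February 16, 2006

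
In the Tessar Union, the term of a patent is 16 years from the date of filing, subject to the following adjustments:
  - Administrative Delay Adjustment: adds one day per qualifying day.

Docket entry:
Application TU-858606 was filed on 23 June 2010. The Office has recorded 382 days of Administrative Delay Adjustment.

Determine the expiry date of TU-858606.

2027-07-10

Base term: filing date + 16 years → 23 June 2026.
Administrative Delay Adjustment: +382 days → 10 July 2027.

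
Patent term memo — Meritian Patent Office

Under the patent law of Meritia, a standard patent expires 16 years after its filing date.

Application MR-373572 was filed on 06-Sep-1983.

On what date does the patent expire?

Filing date + 16 years → 6 September 1999.

1999-09-06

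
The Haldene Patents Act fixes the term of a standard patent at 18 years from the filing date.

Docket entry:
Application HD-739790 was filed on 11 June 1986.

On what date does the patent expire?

Filing date + 18 years → 11 June 2004.

June 11, 2004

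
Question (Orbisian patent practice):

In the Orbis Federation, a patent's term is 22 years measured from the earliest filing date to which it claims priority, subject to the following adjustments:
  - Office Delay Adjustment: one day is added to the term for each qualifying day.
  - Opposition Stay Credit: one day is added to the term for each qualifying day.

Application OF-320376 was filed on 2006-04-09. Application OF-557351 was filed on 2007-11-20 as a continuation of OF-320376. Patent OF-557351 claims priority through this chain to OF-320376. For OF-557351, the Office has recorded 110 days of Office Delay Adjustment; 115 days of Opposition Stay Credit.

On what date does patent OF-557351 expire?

Earliest priority filing: 9 April 2006.
Base term: 9 April 2006 + 22 years → 9 April 2028.
Office Delay Adjustment: +110 days → 28 July 2028.
Opposition Stay Credit: +115 days → 20 November 2028.

November 20, 2028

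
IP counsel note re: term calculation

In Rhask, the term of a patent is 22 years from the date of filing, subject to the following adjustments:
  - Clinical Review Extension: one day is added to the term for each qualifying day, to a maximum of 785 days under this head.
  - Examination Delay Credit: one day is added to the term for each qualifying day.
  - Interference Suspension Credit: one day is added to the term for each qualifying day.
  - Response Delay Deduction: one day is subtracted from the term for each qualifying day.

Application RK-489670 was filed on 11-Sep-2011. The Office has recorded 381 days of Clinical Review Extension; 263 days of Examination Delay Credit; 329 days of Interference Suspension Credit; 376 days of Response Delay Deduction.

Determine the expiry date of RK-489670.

Base term: filing date + 22 years → 11 September 2033.
Clinical Review Extension: 381 days (within the 785-day cap) → +381 days → 27 September 2034.
Examination Delay Credit: +263 days → 17 June 2035.
Interference Suspension Credit: +329 days → 11 May 2036.
Response Delay Deduction: −376 days → 1 May 2035.

May 1, 2035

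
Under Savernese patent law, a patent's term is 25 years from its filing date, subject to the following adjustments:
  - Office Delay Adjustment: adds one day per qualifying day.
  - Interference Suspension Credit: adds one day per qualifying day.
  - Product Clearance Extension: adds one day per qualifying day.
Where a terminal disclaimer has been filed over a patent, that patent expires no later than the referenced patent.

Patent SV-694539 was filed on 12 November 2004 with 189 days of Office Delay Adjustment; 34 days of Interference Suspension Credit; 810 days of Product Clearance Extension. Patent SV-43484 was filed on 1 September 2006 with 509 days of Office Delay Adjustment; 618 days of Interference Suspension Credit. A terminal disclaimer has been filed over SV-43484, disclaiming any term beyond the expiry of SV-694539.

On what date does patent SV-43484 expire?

Natural term of SV-43484:
  Base: filing + 25 years → 1 September 2031.
  Office Delay Adjustment: +509 days → 22 January 2033.
  Interference Suspension Credit: +618 days → 2 October 2034.
Expiry of referenced patent SV-694539:
  Base: filing + 25 years → 12 November 2029.
  Office Delay Adjustment: +189 days → 20 May 2030.
  Interference Suspension Credit: +34 days → 23 June 2030.
  Product Clearance Extension: +810 days → 10 September 2032.
Terminal disclaimer: SV-43484 expires on the earlier of 2 October 2034 and 10 September 2032.

2032-09-10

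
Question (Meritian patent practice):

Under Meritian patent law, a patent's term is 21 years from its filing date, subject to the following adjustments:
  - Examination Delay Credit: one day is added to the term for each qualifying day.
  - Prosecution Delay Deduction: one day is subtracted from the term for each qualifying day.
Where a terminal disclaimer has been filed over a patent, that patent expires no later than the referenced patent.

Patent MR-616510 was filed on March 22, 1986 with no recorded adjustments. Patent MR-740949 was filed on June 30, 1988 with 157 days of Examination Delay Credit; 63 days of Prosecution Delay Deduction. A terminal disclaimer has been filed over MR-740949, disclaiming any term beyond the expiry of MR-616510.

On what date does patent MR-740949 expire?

Natural term of MR-740949:
  Base: filing + 21 years → 30 June 2009.
  Examination Delay Credit: +157 days → 4 December 2009.
  Prosecution Delay Deduction: −63 days → 2 October 2009.
Expiry of referenced patent MR-616510:
  Base: filing + 21 years → 22 March 2007.
Terminal disclaimer: MR-740949 expires on the earlier of 2 October 2009 and 22 March 2007.

2007-03-22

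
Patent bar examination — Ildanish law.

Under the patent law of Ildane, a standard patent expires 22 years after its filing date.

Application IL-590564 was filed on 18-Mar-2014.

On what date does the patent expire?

Filing date + 22 years → 18 March 2036.

2036-03-18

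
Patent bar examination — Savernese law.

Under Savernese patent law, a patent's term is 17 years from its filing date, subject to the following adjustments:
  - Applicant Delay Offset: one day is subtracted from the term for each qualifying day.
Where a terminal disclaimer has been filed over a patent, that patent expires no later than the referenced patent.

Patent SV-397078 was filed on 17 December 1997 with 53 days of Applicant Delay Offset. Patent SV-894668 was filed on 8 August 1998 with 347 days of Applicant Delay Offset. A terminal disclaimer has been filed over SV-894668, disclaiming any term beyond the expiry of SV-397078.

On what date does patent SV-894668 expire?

Natural term of SV-894668:
  Base: filing + 17 years → 8 August 2015.
  Applicant Delay Offset: −347 days → 26 August 2014.
Expiry of referenced patent SV-397078:
  Base: filing + 17 years → 17 December 2014.
  Applicant Delay Offset: −53 days → 25 October 2014.
Terminal disclaimer: SV-894668 expires on the earlier of 26 August 2014 and 25 October 2014.

2014-08-26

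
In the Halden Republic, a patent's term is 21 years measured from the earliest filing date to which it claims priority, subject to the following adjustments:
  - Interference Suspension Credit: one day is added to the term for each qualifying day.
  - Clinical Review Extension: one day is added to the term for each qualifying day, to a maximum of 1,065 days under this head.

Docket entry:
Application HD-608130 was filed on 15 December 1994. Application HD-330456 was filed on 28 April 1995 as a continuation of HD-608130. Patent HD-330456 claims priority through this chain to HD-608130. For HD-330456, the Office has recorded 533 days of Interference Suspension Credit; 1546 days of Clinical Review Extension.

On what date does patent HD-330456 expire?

Earliest priority filing: 15 December 1994.
Base term: 15 December 1994 + 21 years → 15 December 2015.
Interference Suspension Credit: +533 days → 31 May 2017.
Clinical Review Extension: 1546 days claimed exceeds the 1065-day cap, so +1065 days → 30 April 2020.

2020-04-30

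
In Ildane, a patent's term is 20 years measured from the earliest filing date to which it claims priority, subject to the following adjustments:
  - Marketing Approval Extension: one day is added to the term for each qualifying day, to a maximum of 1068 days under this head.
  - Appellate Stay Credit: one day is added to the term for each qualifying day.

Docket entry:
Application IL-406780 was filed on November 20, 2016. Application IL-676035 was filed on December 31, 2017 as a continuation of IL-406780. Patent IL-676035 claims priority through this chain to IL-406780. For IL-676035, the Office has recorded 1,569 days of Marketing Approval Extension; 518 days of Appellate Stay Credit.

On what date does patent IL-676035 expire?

Earliest priority filing: 20 November 2016.
Base term: 20 November 2016 + 20 years → 20 November 2036.
Marketing Approval Extension: 1569 days claimed exceeds the 1068-day cap, so +1068 days → 24 October 2039.
Appellate Stay Credit: +518 days → 25 March 2041.

March 25, 2041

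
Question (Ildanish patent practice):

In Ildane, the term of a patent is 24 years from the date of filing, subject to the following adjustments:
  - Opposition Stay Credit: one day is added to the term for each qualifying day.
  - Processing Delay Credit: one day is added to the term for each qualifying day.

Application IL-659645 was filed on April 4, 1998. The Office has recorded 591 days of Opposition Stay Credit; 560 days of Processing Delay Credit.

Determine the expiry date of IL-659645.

Base term: filing date + 24 years → 4 April 2022.
Opposition Stay Credit: +591 days → 16 November 2023.
Processing Delay Credit: +560 days → 29 May 2025.

2025-05-29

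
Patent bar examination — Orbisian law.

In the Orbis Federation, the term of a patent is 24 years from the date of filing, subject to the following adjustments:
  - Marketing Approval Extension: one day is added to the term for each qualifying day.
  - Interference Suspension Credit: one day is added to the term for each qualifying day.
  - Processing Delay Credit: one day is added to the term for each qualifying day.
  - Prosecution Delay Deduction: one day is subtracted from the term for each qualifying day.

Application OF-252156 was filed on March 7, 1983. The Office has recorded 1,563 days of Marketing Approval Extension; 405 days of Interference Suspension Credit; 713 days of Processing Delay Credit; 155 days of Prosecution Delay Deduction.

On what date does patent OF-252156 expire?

Base term: filing date + 24 years → 7 March 2007.
Marketing Approval Extension: +1563 days → 17 June 2011.
Interference Suspension Credit: +405 days → 26 July 2012.
Processing Delay Credit: +713 days → 9 July 2014.
Prosecution Delay Deduction: −155 days → 4 February 2014.

February 4, 2014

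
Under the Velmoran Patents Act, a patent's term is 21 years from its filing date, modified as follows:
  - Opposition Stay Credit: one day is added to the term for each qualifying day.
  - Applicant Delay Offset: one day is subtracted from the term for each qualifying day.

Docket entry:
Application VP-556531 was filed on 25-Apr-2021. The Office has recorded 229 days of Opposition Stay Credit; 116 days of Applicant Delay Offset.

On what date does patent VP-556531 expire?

2042-08-16

Base term: filing date + 21 years → 25 April 2042.
Opposition Stay Credit: +229 days → 10 December 2042.
Applicant Delay Offset: −116 days → 16 August 2042.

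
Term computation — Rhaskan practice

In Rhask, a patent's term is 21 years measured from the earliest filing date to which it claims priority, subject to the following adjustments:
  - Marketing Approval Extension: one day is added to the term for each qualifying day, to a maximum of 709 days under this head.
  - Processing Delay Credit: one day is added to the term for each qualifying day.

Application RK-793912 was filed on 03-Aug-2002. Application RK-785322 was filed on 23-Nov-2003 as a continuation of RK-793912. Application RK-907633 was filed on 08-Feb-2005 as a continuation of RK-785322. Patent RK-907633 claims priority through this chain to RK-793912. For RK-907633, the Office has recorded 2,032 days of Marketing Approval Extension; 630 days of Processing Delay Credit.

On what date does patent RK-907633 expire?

2027-04-03

Earliest priority filing: 3 August 2002.
Base term: 3 August 2002 + 21 years → 3 August 2023.
Marketing Approval Extension: 2032 days claimed exceeds the 709-day cap, so +709 days → 12 July 2025.
Processing Delay Credit: +630 days → 3 April 2027.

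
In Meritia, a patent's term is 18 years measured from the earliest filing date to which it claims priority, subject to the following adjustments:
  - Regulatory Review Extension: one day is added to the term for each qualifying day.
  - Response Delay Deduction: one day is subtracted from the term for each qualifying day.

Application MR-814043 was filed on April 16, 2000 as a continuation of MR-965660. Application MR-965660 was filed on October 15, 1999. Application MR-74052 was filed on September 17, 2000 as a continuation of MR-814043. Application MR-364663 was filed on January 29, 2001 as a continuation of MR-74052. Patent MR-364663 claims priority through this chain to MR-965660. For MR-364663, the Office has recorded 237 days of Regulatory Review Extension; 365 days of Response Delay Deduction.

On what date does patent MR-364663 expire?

Earliest priority filing: 15 October 1999.
Base term: 15 October 1999 + 18 years → 15 October 2017.
Regulatory Review Extension: +237 days → 9 June 2018.
Response Delay Deduction: −365 days → 9 June 2017.

2017-06-09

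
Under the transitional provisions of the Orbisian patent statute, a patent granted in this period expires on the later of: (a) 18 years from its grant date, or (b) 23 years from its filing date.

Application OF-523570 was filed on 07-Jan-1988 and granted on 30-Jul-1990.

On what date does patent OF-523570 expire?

(a) grant + 18 years → 30 July 2008.
(b) filing + 23 years → 7 January 2011.
Later of the two: 7 January 2011.

January 7, 2011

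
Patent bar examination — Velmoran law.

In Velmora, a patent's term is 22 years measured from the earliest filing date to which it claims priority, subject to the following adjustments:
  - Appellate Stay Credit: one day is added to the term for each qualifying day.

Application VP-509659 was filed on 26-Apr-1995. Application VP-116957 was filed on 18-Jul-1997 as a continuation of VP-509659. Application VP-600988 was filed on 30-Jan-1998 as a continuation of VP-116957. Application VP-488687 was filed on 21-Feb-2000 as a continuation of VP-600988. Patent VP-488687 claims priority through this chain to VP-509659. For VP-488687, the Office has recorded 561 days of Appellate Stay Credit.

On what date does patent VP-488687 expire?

2018-11-08

Earliest priority filing: 26 April 1995.
Base term: 26 April 1995 + 22 years → 26 April 2017.
Appellate Stay Credit: +561 days → 8 November 2018.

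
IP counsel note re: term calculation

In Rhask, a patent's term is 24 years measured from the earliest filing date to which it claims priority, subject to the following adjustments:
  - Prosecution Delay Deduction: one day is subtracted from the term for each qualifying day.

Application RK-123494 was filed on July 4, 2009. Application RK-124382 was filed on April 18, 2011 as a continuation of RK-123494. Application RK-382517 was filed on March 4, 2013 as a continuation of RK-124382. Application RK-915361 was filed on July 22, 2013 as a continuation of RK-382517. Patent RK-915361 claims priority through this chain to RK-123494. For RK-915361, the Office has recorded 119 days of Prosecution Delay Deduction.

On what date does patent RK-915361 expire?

2033-03-07

Earliest priority filing: 4 July 2009.
Base term: 4 July 2009 + 24 years → 4 July 2033.
Prosecution Delay Deduction: −119 days → 7 March 2033.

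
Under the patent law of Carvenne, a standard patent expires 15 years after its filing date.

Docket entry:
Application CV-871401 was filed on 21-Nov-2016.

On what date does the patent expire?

Filing date + 15 years → 21 November 2031.

2031-11-21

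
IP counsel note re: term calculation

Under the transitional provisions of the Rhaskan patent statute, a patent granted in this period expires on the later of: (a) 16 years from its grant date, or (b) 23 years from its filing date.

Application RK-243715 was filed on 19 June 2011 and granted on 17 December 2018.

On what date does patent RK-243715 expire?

(a) grant + 16 years → 17 December 2034.
(b) filing + 23 years → 19 June 2034.
Later of the two: 17 December 2034.

2034-12-17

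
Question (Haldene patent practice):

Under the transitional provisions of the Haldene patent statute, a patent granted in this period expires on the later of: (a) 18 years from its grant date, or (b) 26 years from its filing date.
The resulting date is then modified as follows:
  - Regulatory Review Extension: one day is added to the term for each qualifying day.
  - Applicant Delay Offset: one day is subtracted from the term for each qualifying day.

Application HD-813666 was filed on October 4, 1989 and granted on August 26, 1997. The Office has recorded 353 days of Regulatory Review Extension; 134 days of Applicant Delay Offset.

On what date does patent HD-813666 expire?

2016-05-10

(a) grant + 18 years → 26 August 2015.
(b) filing + 26 years → 4 October 2015.
Later of the two: 4 October 2015.
Regulatory Review Extension: +353 days → 21 September 2016.
Applicant Delay Offset: −134 days → 10 May 2016.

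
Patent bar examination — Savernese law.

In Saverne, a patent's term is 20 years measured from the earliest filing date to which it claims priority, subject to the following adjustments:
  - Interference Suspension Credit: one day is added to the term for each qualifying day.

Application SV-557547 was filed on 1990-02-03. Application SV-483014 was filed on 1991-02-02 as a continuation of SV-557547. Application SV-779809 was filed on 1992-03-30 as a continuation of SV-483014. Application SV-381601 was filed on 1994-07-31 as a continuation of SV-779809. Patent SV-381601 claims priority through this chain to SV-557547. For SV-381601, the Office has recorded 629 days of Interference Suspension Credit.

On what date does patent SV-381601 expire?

October 25, 2011

Earliest priority filing: 3 February 1990.
Base term: 3 February 1990 + 20 years → 3 February 2010.
Interference Suspension Credit: +629 days → 25 October 2011.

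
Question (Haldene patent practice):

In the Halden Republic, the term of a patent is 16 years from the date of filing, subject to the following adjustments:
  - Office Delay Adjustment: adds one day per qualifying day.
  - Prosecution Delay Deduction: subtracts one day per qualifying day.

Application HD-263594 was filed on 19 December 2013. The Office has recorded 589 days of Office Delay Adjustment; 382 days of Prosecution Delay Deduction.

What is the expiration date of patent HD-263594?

Base term: filing date + 16 years → 19 December 2029.
Office Delay Adjustment: +589 days → 31 July 2031.
Prosecution Delay Deduction: −382 days → 14 July 2030.

2030-07-14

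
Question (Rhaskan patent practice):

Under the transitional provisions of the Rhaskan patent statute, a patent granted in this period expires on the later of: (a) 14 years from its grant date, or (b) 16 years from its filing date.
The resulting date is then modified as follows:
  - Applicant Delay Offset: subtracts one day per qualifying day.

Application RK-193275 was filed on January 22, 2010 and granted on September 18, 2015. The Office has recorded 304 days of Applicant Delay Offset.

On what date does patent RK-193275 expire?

2028-11-18

(a) grant + 14 years → 18 September 2029.
(b) filing + 16 years → 22 January 2026.
Later of the two: 18 September 2029.
Applicant Delay Offset: −304 days → 18 November 2028.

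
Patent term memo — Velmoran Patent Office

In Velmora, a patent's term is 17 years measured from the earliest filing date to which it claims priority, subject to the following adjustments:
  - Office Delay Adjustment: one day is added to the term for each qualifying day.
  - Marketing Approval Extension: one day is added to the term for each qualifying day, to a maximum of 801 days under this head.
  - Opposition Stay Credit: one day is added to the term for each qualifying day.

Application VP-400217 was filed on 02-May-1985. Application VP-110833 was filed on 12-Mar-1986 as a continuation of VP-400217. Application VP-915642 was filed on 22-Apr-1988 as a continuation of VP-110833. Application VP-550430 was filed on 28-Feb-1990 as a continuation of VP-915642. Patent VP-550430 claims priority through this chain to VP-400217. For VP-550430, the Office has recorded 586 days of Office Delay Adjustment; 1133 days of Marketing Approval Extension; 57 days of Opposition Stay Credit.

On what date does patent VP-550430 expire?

April 15, 2006

Earliest priority filing: 2 May 1985.
Base term: 2 May 1985 + 17 years → 2 May 2002.
Office Delay Adjustment: +586 days → 9 December 2003.
Marketing Approval Extension: 1133 days claimed exceeds the 801-day cap, so +801 days → 17 February 2006.
Opposition Stay Credit: +57 days → 15 April 2006.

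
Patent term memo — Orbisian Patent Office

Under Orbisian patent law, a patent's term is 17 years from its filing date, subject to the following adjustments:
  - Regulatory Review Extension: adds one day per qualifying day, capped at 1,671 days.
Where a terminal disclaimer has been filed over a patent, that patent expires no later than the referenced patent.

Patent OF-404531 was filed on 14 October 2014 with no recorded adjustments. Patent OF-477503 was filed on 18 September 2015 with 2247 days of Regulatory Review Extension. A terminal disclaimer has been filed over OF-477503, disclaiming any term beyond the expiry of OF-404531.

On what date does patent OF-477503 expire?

October 14, 2031

Natural term of OF-477503:
  Base: filing + 17 years → 18 September 2032.
  Regulatory Review Extension: 2247 days claimed exceeds the 1671-day cap, so +1671 days → 16 April 2037.
Expiry of referenced patent OF-404531:
  Base: filing + 17 years → 14 October 2031.
Terminal disclaimer: OF-477503 expires on the earlier of 16 April 2037 and 14 October 2031.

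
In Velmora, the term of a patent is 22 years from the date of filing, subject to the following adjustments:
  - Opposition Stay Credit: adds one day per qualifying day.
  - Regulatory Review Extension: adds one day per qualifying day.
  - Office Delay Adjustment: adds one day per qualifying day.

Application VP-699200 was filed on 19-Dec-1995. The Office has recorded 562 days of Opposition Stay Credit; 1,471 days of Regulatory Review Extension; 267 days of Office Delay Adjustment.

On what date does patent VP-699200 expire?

April 6, 2024

Base term: filing date + 22 years → 19 December 2017.
Opposition Stay Credit: +562 days → 4 July 2019.
Regulatory Review Extension: +1471 days → 14 July 2023.
Office Delay Adjustment: +267 days → 6 April 2024.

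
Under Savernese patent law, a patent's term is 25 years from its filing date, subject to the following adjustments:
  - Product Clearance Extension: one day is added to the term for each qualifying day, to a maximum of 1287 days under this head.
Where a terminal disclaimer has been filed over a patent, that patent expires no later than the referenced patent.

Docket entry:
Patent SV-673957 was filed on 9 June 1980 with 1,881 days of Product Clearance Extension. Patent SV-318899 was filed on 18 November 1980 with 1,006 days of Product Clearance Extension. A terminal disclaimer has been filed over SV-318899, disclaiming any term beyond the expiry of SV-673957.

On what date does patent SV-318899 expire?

Natural term of SV-318899:
  Base: filing + 25 years → 18 November 2005.
  Product Clearance Extension: 1006 days (within the 1287-day cap) → +1006 days → 20 August 2008.
Expiry of referenced patent SV-673957:
  Base: filing + 25 years → 9 June 2005.
  Product Clearance Extension: 1881 days claimed exceeds the 1287-day cap, so +1287 days → 17 December 2008.
Terminal disclaimer: SV-318899 expires on the earlier of 20 August 2008 and 17 December 2008.

2008-08-20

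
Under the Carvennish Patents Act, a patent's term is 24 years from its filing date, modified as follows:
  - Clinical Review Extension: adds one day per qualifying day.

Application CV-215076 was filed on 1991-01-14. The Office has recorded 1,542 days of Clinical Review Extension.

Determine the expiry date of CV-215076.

2019-04-05

Base term: filing date + 24 years → 14 January 2015.
Clinical Review Extension: +1542 days → 5 April 2019.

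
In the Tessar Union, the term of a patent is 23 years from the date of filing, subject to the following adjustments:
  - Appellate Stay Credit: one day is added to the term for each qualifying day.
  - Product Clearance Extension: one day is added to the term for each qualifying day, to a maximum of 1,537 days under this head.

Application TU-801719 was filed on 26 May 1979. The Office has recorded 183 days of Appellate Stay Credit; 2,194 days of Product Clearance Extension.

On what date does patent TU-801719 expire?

February 9, 2007

Base term: filing date + 23 years → 26 May 2002.
Appellate Stay Credit: +183 days → 25 November 2002.
Product Clearance Extension: 2194 days claimed exceeds the 1537-day cap, so +1537 days → 9 February 2007.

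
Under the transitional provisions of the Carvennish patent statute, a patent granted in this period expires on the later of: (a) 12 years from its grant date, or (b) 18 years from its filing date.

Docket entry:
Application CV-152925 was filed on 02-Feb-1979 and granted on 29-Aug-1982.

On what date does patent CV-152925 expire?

(a) grant + 12 years → 29 August 1994.
(b) filing + 18 years → 2 February 1997.
Later of the two: 2 February 1997.

1997-02-02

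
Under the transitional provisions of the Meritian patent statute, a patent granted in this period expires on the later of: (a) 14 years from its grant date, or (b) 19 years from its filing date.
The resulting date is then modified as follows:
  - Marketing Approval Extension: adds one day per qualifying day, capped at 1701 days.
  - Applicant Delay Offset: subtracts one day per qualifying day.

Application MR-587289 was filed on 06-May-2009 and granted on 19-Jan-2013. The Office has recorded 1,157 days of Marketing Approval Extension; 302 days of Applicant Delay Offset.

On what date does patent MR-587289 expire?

September 8, 2030

(a) grant + 14 years → 19 January 2027.
(b) filing + 19 years → 6 May 2028.
Later of the two: 6 May 2028.
Marketing Approval Extension: 1157 days (within the 1701-day cap) → +1157 days → 7 July 2031.
Applicant Delay Offset: −302 days → 8 September 2030.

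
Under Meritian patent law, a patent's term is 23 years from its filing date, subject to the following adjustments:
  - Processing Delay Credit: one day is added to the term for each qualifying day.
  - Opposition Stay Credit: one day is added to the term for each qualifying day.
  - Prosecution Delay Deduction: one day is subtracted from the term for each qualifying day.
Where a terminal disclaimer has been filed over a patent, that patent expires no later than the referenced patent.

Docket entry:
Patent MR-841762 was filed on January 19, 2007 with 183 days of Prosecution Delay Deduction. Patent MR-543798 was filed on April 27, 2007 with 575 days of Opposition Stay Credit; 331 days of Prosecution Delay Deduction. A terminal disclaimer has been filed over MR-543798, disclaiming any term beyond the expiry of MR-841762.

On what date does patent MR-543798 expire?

Natural term of MR-543798:
  Base: filing + 23 years → 27 April 2030.
  Opposition Stay Credit: +575 days → 23 November 2031.
  Prosecution Delay Deduction: −331 days → 27 December 2030.
Expiry of referenced patent MR-841762:
  Base: filing + 23 years → 19 January 2030.
  Prosecution Delay Deduction: −183 days → 20 July 2029.
Terminal disclaimer: MR-543798 expires on the earlier of 27 December 2030 and 20 July 2029.

2029-07-20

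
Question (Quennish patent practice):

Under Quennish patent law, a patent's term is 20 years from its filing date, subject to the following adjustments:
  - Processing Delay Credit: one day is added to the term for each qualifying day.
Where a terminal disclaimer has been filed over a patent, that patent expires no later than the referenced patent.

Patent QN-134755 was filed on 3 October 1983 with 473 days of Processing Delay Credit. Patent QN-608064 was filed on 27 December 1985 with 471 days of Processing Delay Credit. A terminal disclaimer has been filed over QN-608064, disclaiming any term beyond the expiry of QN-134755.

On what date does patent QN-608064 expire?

Natural term of QN-608064:
  Base: filing + 20 years → 27 December 2005.
  Processing Delay Credit: +471 days → 12 April 2007.
Expiry of referenced patent QN-134755:
  Base: filing + 20 years → 3 October 2003.
  Processing Delay Credit: +473 days → 18 January 2005.
Terminal disclaimer: QN-608064 expires on the earlier of 12 April 2007 and 18 January 2005.

2005-01-18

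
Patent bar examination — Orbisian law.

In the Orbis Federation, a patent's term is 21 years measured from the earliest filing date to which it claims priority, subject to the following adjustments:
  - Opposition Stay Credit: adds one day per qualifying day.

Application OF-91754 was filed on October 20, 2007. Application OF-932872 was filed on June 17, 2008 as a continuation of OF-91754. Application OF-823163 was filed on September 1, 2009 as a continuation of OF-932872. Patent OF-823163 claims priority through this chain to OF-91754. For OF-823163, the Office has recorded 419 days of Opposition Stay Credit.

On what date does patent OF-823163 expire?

December 13, 2029

Earliest priority filing: 20 October 2007.
Base term: 20 October 2007 + 21 years → 20 October 2028.
Opposition Stay Credit: +419 days → 13 December 2029.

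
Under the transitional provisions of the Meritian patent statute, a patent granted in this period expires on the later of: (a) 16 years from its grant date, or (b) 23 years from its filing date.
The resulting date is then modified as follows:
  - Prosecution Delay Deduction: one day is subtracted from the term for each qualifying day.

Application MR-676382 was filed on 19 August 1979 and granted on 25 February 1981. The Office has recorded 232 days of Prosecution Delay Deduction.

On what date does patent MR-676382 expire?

(a) grant + 16 years → 25 February 1997.
(b) filing + 23 years → 19 August 2002.
Later of the two: 19 August 2002.
Prosecution Delay Deduction: −232 days → 30 December 2001.

December 30, 2001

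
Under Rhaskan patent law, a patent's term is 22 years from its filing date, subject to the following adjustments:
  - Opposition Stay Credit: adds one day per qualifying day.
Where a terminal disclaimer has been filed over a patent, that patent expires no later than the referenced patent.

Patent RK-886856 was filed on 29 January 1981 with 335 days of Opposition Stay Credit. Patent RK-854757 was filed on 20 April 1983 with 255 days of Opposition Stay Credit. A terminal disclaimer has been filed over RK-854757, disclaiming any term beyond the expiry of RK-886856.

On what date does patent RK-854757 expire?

2003-12-30

Natural term of RK-854757:
  Base: filing + 22 years → 20 April 2005.
  Opposition Stay Credit: +255 days → 31 December 2005.
Expiry of referenced patent RK-886856:
  Base: filing + 22 years → 29 January 2003.
  Opposition Stay Credit: +335 days → 30 December 2003.
Terminal disclaimer: RK-854757 expires on the earlier of 31 December 2005 and 30 December 2003.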